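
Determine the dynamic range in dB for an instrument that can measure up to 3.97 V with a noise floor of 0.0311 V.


Dynamic range = 20 * log10(Vmax / Vnoise).
DR = 20 * log10(3.97 / 0.0311)
DR = 20 * log10(127.65)
DR = 42.12 dB

42.12 dB


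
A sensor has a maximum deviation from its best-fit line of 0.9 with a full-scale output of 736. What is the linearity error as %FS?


Linearity error = (max deviation / full scale) * 100%.
Linearity = (0.9 / 736) * 100
Linearity = 0.122 %FS

0.122 %FS


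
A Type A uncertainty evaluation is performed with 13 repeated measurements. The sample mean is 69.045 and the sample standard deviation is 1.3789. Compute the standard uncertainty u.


The standard uncertainty for Type A evaluation is u = s / sqrt(n).
u = 1.3789 / sqrt(13)
u = 1.3789 / 3.6056
u = 0.3824

0.3824


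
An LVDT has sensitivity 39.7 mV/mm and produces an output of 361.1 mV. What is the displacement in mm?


Displacement = Vout / sensitivity.
d = 361.1 / 39.7
d = 9.096 mm

9.096 mm


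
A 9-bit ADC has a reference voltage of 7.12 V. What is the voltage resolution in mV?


The resolution (LSB) of an ADC is Vref / 2^n.
LSB = 7.12 / 2^9
LSB = 7.12 / 512
LSB = 0.01390625 V = 13.90625 mV

13.90625 mV


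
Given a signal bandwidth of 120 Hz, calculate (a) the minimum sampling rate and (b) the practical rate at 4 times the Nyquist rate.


By Nyquist theorem, fs_min = 2 * fmax.
fs_min = 2 * 120 = 240 Hz
Practical rate = 4 * fs_min = 4 * 240 = 960 Hz

fs_min = 240 Hz, fs_practical = 960 Hz


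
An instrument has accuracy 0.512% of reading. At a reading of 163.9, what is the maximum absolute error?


Absolute error = (accuracy% / 100) * reading.
Error = (0.512 / 100) * 163.9
Error = 0.00512 * 163.9
Error = 0.8392

0.8392


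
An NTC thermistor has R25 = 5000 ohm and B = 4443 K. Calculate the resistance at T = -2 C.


NTC thermistor equation: Rt = R25 * exp(B * (1/T - 1/T25)).
T in Kelvin: 271.15 K, T25 = 298.15 K
1/T - 1/T25 = 1/271.15 - 1/298.15 = 0.00033398
B * (1/T - 1/T25) = 4443 * 0.00033398 = 1.4839
Rt = 5000 * exp(1.4839) = 22049.9 ohm

22049.9 ohm


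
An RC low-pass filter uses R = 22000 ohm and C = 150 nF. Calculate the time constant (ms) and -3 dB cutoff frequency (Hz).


Time constant: tau = R * C.
tau = 22000 * 1.50e-07 = 0.0033 s
tau = 3.3 ms
Cutoff frequency: fc = 1 / (2*pi*R*C).
fc = 1 / (2*pi*0.0033) = 48.23 Hz

tau = 3.3 ms, fc = 48.23 Hz


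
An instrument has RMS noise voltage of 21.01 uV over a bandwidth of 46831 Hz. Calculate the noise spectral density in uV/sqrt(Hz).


Noise spectral density = Vrms / sqrt(BW).
NSD = 21.01 / sqrt(46831)
NSD = 21.01 / 216.4047
NSD = 0.0971 uV/sqrt(Hz)

0.0971 uV/sqrt(Hz)


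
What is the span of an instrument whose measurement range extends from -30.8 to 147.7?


Span = upper range - lower range.
Span = 147.7 - (-30.8)
Span = 178.5

178.5


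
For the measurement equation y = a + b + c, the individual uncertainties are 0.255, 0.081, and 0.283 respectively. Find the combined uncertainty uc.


For a sum of independent quantities, uc = sqrt(u1^2 + u2^2 + u3^2).
uc = sqrt(0.255^2 + 0.081^2 + 0.283^2)
uc = sqrt(0.065025 + 0.006561 + 0.080089)
uc = 0.3895

0.3895


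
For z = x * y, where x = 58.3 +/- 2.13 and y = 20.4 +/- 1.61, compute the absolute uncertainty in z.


For a product z = x*y, the relative uncertainty is:
uz/z = sqrt((ux/x)^2 + (uy/y)^2)
Relative uncertainties: ux/x = 2.13/58.3 = 0.036535
uy/y = 1.61/20.4 = 0.078922
z = 58.3 * 20.4 = 1189.3
uz = 1189.3 * sqrt(0.036535^2 + 0.078922^2) = 103.433

103.433


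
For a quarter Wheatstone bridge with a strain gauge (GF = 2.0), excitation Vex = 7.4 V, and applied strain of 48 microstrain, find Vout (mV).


Quarter bridge output: Vout = (GF * epsilon * Vex) / 4.
Vout = (2.0 * 48e-6 * 7.4) / 4
Vout = 0.0007104 / 4 V
Vout = 0.0001776 V = 0.1776 mV

0.1776 mV


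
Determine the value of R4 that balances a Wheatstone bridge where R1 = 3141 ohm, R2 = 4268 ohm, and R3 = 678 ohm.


At balance: R1*R4 = R2*R3, so R4 = R2*R3/R1.
R4 = 4268 * 678 / 3141
R4 = 2893704 / 3141
R4 = 921.27 ohm

921.27 ohm


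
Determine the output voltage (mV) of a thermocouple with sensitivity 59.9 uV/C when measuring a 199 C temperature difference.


The thermocouple output V = sensitivity * dT.
V = 59.9 uV/C * 199 C
V = 11920.1 uV
V = 11.92 mV

11.92 mV


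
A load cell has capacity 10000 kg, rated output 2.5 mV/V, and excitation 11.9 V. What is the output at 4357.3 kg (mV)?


Vout = rated_output * Vex * (load / capacity).
Vout = 2.5 * 11.9 * (4357.3 / 10000)
Vout = 2.5 * 11.9 * 0.43573
Vout = 12.963 mV

12.963 mV


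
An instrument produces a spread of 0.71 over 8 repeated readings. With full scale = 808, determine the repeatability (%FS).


Repeatability = (spread / full scale) * 100%.
R = (0.71 / 808) * 100
R = 0.088 %FS

0.088 %FS


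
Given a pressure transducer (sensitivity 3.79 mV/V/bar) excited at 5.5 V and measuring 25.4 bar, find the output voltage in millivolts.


Output = sensitivity * Vex * P.
Vout = 3.79 * 5.5 * 25.4
Vout = 20.845 * 25.4
Vout = 529.46 mV

529.46 mV


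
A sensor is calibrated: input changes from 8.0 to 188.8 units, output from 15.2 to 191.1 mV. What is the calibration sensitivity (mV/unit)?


Sensitivity = (y2 - y1) / (x2 - x1).
S = (191.1 - 15.2) / (188.8 - 8.0)
S = 175.9 / 180.8
S = 0.9729 mV/unit

0.9729 mV/unit


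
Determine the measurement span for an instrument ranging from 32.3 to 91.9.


Span = upper range - lower range.
Span = 91.9 - (32.3)
Span = 59.6

59.6


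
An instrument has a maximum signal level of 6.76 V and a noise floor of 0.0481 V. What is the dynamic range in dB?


Dynamic range = 20 * log10(Vmax / Vnoise).
DR = 20 * log10(6.76 / 0.0481)
DR = 20 * log10(140.54)
DR = 42.96 dB

42.96 dB


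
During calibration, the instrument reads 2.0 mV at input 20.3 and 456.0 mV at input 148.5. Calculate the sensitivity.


Sensitivity = (y2 - y1) / (x2 - x1).
S = (456.0 - 2.0) / (148.5 - 20.3)
S = 454.0 / 128.2
S = 3.5413 mV/unit

3.5413 mV/unit


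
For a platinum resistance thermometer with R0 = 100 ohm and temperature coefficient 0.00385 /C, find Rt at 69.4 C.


The RTD equation: Rt = R0 * (1 + alpha * T).
Rt = 100 * (1 + 0.00385 * 69.4)
Rt = 100 * (1 + 0.26719)
Rt = 100 * 1.26719
Rt = 126.719 ohm

126.719 ohm


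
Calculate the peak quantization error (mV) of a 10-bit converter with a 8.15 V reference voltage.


The maximum quantization error is +/- LSB/2.
LSB = Vref / 2^n = 8.15 / 1024 = 0.00795898 V
Max error = LSB / 2 = 0.00795898 / 2 = 0.00397949 V
Max error = 3.9795 mV

3.9795 mV


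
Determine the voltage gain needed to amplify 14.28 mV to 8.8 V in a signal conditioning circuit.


Gain = Vout / Vin (converting to same units).
G = 8.8 V / 14.28 mV
G = 8800.0 mV / 14.28 mV
G = 616.25

616.25


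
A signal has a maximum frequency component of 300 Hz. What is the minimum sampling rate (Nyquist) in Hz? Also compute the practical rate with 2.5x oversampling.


By Nyquist theorem, fs_min = 2 * fmax.
fs_min = 2 * 300 = 600 Hz
Practical rate = 2.5 * fs_min = 2.5 * 600 = 1500 Hz

fs_min = 600 Hz, fs_practical = 1500 Hz


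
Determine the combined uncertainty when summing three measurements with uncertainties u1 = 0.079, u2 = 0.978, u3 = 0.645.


For a sum of independent quantities, uc = sqrt(u1^2 + u2^2 + u3^2).
uc = sqrt(0.079^2 + 0.978^2 + 0.645^2)
uc = sqrt(0.006241 + 0.956484 + 0.416025)
uc = 1.1742

1.1742


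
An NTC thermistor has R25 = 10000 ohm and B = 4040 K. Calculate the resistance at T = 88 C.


NTC thermistor equation: Rt = R25 * exp(B * (1/T - 1/T25)).
T in Kelvin: 361.15 K, T25 = 298.15 K
1/T - 1/T25 = 1/361.15 - 1/298.15 = -0.00058508
B * (1/T - 1/T25) = 4040 * -0.00058508 = -2.3637
Rt = 10000 * exp(-2.3637) = 940.7 ohm

940.7 ohm


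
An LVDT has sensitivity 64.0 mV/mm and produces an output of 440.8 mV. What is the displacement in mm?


Displacement = Vout / sensitivity.
d = 440.8 / 64.0
d = 6.888 mm

6.888 mm


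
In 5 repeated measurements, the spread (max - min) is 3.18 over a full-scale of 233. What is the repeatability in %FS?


Repeatability = (spread / full scale) * 100%.
R = (3.18 / 233) * 100
R = 1.365 %FS

1.365 %FS


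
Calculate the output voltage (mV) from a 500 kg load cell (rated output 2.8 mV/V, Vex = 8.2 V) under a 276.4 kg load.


Vout = rated_output * Vex * (load / capacity).
Vout = 2.8 * 8.2 * (276.4 / 500)
Vout = 2.8 * 8.2 * 0.5528
Vout = 12.692 mV

12.692 mV


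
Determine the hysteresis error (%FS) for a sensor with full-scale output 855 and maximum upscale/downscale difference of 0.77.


Hysteresis = (max difference / full scale) * 100%.
H = (0.77 / 855) * 100
H = 0.09 %FS

0.09 %FS


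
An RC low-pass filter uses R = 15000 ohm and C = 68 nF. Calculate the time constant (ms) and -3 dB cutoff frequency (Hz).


Time constant: tau = R * C.
tau = 15000 * 6.80e-08 = 0.00102 s
tau = 1.02 ms
Cutoff frequency: fc = 1 / (2*pi*R*C).
fc = 1 / (2*pi*0.00102) = 156.03 Hz

tau = 1.02 ms, fc = 156.03 Hz


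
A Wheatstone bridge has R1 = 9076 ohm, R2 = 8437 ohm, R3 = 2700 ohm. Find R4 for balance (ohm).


At balance: R1*R4 = R2*R3, so R4 = R2*R3/R1.
R4 = 8437 * 2700 / 9076
R4 = 22779900 / 9076
R4 = 2509.91 ohm

2509.91 ohm


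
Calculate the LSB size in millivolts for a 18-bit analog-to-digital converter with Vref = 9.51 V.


The resolution (LSB) of an ADC is Vref / 2^n.
LSB = 9.51 / 2^18
LSB = 9.51 / 262144
LSB = 3.628e-05 V = 0.03627777 mV

0.03627777 mV


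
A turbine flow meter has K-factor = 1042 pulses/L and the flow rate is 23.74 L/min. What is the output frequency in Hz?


Frequency = K * Q / 60 (converting L/min to L/s).
f = 1042 * 23.74 / 60
f = 24737.08 / 60
f = 412.28 Hz

412.28 Hz


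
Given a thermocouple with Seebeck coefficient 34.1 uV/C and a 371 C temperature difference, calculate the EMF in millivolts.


The thermocouple output V = sensitivity * dT.
V = 34.1 uV/C * 371 C
V = 12651.1 uV
V = 12.651 mV

12.651 mV


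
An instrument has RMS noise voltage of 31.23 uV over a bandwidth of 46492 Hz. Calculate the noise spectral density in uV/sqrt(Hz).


Noise spectral density = Vrms / sqrt(BW).
NSD = 31.23 / sqrt(46492)
NSD = 31.23 / 215.62
NSD = 0.1448 uV/sqrt(Hz)

0.1448 uV/sqrt(Hz)


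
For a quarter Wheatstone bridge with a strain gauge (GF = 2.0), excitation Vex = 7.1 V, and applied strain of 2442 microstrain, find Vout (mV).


Quarter bridge output: Vout = (GF * epsilon * Vex) / 4.
Vout = (2.0 * 2442e-6 * 7.1) / 4
Vout = 0.0346764 / 4 V
Vout = 0.0086691 V = 8.6691 mV

8.6691 mV


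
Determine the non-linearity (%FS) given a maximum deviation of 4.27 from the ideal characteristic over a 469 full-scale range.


Linearity error = (max deviation / full scale) * 100%.
Linearity = (4.27 / 469) * 100
Linearity = 0.91 %FS

0.91 %FS


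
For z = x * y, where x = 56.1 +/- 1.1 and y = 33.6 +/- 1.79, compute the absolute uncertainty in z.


For a product z = x*y, the relative uncertainty is:
uz/z = sqrt((ux/x)^2 + (uy/y)^2)
Relative uncertainties: ux/x = 1.1/56.1 = 0.019608
uy/y = 1.79/33.6 = 0.053274
z = 56.1 * 33.6 = 1885.0
uz = 1885.0 * sqrt(0.019608^2 + 0.053274^2) = 107.005

107.005


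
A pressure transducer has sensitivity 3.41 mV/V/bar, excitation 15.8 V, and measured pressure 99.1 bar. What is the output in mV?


Output = sensitivity * Vex * P.
Vout = 3.41 * 15.8 * 99.1
Vout = 53.878 * 99.1
Vout = 5339.31 mV

5339.31 mV


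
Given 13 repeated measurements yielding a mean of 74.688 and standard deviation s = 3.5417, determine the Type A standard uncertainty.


The standard uncertainty for Type A evaluation is u = s / sqrt(n).
u = 3.5417 / sqrt(13)
u = 3.5417 / 3.6056
u = 0.9823

0.9823


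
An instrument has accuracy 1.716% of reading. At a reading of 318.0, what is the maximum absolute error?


Absolute error = (accuracy% / 100) * reading.
Error = (1.716 / 100) * 318.0
Error = 0.01716 * 318.0
Error = 5.4569

5.4569


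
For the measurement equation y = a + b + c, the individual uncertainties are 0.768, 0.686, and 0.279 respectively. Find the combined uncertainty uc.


For a sum of independent quantities, uc = sqrt(u1^2 + u2^2 + u3^2).
uc = sqrt(0.768^2 + 0.686^2 + 0.279^2)
uc = sqrt(0.589824 + 0.470596 + 0.077841)
uc = 1.0669

1.0669


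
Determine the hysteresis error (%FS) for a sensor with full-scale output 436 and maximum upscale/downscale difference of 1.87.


Hysteresis = (max difference / full scale) * 100%.
H = (1.87 / 436) * 100
H = 0.429 %FS

0.429 %FS


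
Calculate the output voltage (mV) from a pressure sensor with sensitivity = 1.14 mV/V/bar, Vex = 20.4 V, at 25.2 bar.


Output = sensitivity * Vex * P.
Vout = 1.14 * 20.4 * 25.2
Vout = 23.256 * 25.2
Vout = 586.05 mV

586.05 mV


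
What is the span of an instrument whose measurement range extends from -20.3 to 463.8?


Span = upper range - lower range.
Span = 463.8 - (-20.3)
Span = 484.1

484.1


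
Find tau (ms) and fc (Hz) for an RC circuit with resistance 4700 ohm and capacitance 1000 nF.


Time constant: tau = R * C.
tau = 4700 * 1.00e-06 = 0.0047 s
tau = 4.7 ms
Cutoff frequency: fc = 1 / (2*pi*R*C).
fc = 1 / (2*pi*0.0047) = 33.86 Hz

tau = 4.7 ms, fc = 33.86 Hz


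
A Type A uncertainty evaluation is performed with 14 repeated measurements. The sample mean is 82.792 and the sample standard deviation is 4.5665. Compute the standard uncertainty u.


The standard uncertainty for Type A evaluation is u = s / sqrt(n).
u = 4.5665 / sqrt(14)
u = 4.5665 / 3.7417
u = 1.2204

1.2204


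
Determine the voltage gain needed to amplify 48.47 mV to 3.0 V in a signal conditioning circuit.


Gain = Vout / Vin (converting to same units).
G = 3.0 V / 48.47 mV
G = 3000.0 mV / 48.47 mV
G = 61.89

61.89


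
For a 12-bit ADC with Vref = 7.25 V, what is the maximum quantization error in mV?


The maximum quantization error is +/- LSB/2.
LSB = Vref / 2^n = 7.25 / 4096 = 0.00177002 V
Max error = LSB / 2 = 0.00177002 / 2 = 0.00088501 V
Max error = 0.885 mV

0.885 mV


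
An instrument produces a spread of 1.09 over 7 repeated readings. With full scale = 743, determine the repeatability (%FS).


Repeatability = (spread / full scale) * 100%.
R = (1.09 / 743) * 100
R = 0.147 %FS

0.147 %FS


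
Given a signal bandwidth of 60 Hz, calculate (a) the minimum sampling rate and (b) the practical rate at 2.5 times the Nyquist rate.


By Nyquist theorem, fs_min = 2 * fmax.
fs_min = 2 * 60 = 120 Hz
Practical rate = 2.5 * fs_min = 2.5 * 120 = 300 Hz

fs_min = 120 Hz, fs_practical = 300 Hz


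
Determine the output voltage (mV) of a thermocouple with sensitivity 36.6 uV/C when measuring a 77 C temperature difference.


The thermocouple output V = sensitivity * dT.
V = 36.6 uV/C * 77 C
V = 2818.2 uV
V = 2.818 mV

2.818 mV


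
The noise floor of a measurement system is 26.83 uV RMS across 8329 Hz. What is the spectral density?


Noise spectral density = Vrms / sqrt(BW).
NSD = 26.83 / sqrt(8329)
NSD = 26.83 / 91.2634
NSD = 0.294 uV/sqrt(Hz)

0.294 uV/sqrt(Hz)


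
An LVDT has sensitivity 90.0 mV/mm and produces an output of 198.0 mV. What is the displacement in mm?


Displacement = Vout / sensitivity.
d = 198.0 / 90.0
d = 2.2 mm

2.2 mm


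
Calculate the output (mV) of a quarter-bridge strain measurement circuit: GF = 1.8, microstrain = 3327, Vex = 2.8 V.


Quarter bridge output: Vout = (GF * epsilon * Vex) / 4.
Vout = (1.8 * 3327e-6 * 2.8) / 4
Vout = 0.01676808 / 4 V
Vout = 0.00419202 V = 4.192 mV

4.192 mV


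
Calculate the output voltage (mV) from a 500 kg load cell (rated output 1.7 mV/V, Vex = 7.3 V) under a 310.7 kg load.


Vout = rated_output * Vex * (load / capacity).
Vout = 1.7 * 7.3 * (310.7 / 500)
Vout = 1.7 * 7.3 * 0.6214
Vout = 7.712 mV

7.712 mV


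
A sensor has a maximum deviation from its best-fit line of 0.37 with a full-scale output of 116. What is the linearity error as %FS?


Linearity error = (max deviation / full scale) * 100%.
Linearity = (0.37 / 116) * 100
Linearity = 0.319 %FS

0.319 %FS


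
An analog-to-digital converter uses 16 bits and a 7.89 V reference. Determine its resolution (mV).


The resolution (LSB) of an ADC is Vref / 2^n.
LSB = 7.89 / 2^16
LSB = 7.89 / 65536
LSB = 0.00012039 V = 0.12039185 mV

0.12039185 mV


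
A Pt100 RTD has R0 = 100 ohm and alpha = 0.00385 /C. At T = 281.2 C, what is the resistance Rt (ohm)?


The RTD equation: Rt = R0 * (1 + alpha * T).
Rt = 100 * (1 + 0.00385 * 281.2)
Rt = 100 * (1 + 1.08262)
Rt = 100 * 2.08262
Rt = 208.262 ohm

208.262 ohm


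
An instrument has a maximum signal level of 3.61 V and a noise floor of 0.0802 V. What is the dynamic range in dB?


Dynamic range = 20 * log10(Vmax / Vnoise).
DR = 20 * log10(3.61 / 0.0802)
DR = 20 * log10(45.01)
DR = 33.07 dB

33.07 dB


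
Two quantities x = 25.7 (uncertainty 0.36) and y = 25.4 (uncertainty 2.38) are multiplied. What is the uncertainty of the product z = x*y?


For a product z = x*y, the relative uncertainty is:
uz/z = sqrt((ux/x)^2 + (uy/y)^2)
Relative uncertainties: ux/x = 0.36/25.7 = 0.014008
uy/y = 2.38/25.4 = 0.093701
z = 25.7 * 25.4 = 652.8
uz = 652.8 * sqrt(0.014008^2 + 0.093701^2) = 61.846

61.846


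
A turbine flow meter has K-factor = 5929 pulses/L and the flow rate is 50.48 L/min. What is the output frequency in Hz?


Frequency = K * Q / 60 (converting L/min to L/s).
f = 5929 * 50.48 / 60
f = 299295.92 / 60
f = 4988.27 Hz

4988.27 Hz


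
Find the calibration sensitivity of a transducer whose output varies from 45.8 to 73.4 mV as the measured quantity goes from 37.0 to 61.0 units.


Sensitivity = (y2 - y1) / (x2 - x1).
S = (73.4 - 45.8) / (61.0 - 37.0)
S = 27.6 / 24.0
S = 1.15 mV/unit

1.15 mV/unit


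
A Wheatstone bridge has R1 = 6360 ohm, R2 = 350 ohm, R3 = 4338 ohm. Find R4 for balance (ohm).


At balance: R1*R4 = R2*R3, so R4 = R2*R3/R1.
R4 = 350 * 4338 / 6360
R4 = 1518300 / 6360
R4 = 238.73 ohm

238.73 ohm


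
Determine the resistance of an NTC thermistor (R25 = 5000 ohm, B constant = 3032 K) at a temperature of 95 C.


NTC thermistor equation: Rt = R25 * exp(B * (1/T - 1/T25)).
T in Kelvin: 368.15 K, T25 = 298.15 K
1/T - 1/T25 = 1/368.15 - 1/298.15 = -0.00063773
B * (1/T - 1/T25) = 3032 * -0.00063773 = -1.9336
Rt = 5000 * exp(-1.9336) = 723.1 ohm

723.1 ohm


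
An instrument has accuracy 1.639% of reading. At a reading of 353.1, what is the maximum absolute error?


Absolute error = (accuracy% / 100) * reading.
Error = (1.639 / 100) * 353.1
Error = 0.01639 * 353.1
Error = 5.7873

5.7873


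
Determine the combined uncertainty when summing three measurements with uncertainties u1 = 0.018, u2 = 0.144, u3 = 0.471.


For a sum of independent quantities, uc = sqrt(u1^2 + u2^2 + u3^2).
uc = sqrt(0.018^2 + 0.144^2 + 0.471^2)
uc = sqrt(0.000324 + 0.020736 + 0.221841)
uc = 0.4928

0.4928


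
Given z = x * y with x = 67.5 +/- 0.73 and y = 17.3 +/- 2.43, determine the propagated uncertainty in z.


For a product z = x*y, the relative uncertainty is:
uz/z = sqrt((ux/x)^2 + (uy/y)^2)
Relative uncertainties: ux/x = 0.73/67.5 = 0.010815
uy/y = 2.43/17.3 = 0.140462
z = 67.5 * 17.3 = 1167.8
uz = 1167.8 * sqrt(0.010815^2 + 0.140462^2) = 164.51

164.51


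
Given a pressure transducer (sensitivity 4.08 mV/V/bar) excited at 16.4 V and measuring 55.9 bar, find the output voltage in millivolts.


Output = sensitivity * Vex * P.
Vout = 4.08 * 16.4 * 55.9
Vout = 66.912 * 55.9
Vout = 3740.38 mV

3740.38 mV


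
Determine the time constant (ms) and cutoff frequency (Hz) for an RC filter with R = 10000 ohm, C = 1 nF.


Time constant: tau = R * C.
tau = 10000 * 1.00e-09 = 1e-05 s
tau = 0.01 ms
Cutoff frequency: fc = 1 / (2*pi*R*C).
fc = 1 / (2*pi*1e-05) = 15915.49 Hz

tau = 0.01 ms, fc = 15915.49 Hz


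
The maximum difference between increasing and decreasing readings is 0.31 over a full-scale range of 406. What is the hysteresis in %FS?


Hysteresis = (max difference / full scale) * 100%.
H = (0.31 / 406) * 100
H = 0.076 %FS

0.076 %FS


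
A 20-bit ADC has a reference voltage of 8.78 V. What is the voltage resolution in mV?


The resolution (LSB) of an ADC is Vref / 2^n.
LSB = 8.78 / 2^20
LSB = 8.78 / 1048576
LSB = 8.37e-06 V = 0.00837326 mV

0.00837326 mV


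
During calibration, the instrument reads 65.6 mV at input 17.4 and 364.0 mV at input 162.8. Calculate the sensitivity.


Sensitivity = (y2 - y1) / (x2 - x1).
S = (364.0 - 65.6) / (162.8 - 17.4)
S = 298.4 / 145.4
S = 2.0523 mV/unit

2.0523 mV/unit


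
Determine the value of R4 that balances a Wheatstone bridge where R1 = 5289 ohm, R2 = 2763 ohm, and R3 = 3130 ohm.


At balance: R1*R4 = R2*R3, so R4 = R2*R3/R1.
R4 = 2763 * 3130 / 5289
R4 = 8648190 / 5289
R4 = 1635.13 ohm

1635.13 ohm


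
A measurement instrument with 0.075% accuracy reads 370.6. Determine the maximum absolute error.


Absolute error = (accuracy% / 100) * reading.
Error = (0.075 / 100) * 370.6
Error = 0.00075 * 370.6
Error = 0.278

0.278


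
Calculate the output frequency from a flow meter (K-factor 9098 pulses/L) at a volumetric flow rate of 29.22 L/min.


Frequency = K * Q / 60 (converting L/min to L/s).
f = 9098 * 29.22 / 60
f = 265843.56 / 60
f = 4430.73 Hz

4430.73 Hz


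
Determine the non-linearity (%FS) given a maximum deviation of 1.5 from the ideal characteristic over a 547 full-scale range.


Linearity error = (max deviation / full scale) * 100%.
Linearity = (1.5 / 547) * 100
Linearity = 0.274 %FS

0.274 %FS


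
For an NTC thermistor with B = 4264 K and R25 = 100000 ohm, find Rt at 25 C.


NTC thermistor equation: Rt = R25 * exp(B * (1/T - 1/T25)).
T in Kelvin: 298.15 K, T25 = 298.15 K
1/T - 1/T25 = 1/298.15 - 1/298.15 = 0.0
B * (1/T - 1/T25) = 4264 * 0.0 = 0.0
Rt = 100000 * exp(0.0) = 100000.0 ohm

100000.0 ohm


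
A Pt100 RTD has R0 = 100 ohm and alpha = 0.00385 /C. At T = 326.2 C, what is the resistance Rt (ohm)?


The RTD equation: Rt = R0 * (1 + alpha * T).
Rt = 100 * (1 + 0.00385 * 326.2)
Rt = 100 * (1 + 1.25587)
Rt = 100 * 2.25587
Rt = 225.587 ohm

225.587 ohm


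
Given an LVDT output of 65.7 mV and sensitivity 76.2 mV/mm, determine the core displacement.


Displacement = Vout / sensitivity.
d = 65.7 / 76.2
d = 0.862 mm

0.862 mm


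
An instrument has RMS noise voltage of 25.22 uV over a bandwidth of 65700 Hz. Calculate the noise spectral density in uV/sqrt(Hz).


Noise spectral density = Vrms / sqrt(BW).
NSD = 25.22 / sqrt(65700)
NSD = 25.22 / 256.3201
NSD = 0.0984 uV/sqrt(Hz)

0.0984 uV/sqrt(Hz)


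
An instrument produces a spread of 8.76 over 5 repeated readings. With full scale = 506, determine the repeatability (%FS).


Repeatability = (spread / full scale) * 100%.
R = (8.76 / 506) * 100
R = 1.731 %FS

1.731 %FS


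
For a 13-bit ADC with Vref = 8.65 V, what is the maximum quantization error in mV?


The maximum quantization error is +/- LSB/2.
LSB = Vref / 2^n = 8.65 / 8192 = 0.00105591 V
Max error = LSB / 2 = 0.00105591 / 2 = 0.00052795 V
Max error = 0.528 mV

0.528 mV


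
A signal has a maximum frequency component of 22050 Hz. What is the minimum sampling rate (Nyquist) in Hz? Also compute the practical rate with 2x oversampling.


By Nyquist theorem, fs_min = 2 * fmax.
fs_min = 2 * 22050 = 44100 Hz
Practical rate = 2 * fs_min = 2 * 44100 = 88200 Hz

fs_min = 44100 Hz, fs_practical = 88200 Hz


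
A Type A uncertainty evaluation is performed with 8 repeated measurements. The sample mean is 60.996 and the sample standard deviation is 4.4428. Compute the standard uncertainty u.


The standard uncertainty for Type A evaluation is u = s / sqrt(n).
u = 4.4428 / sqrt(8)
u = 4.4428 / 2.8284
u = 1.5708

1.5708


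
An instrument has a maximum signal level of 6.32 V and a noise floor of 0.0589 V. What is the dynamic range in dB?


Dynamic range = 20 * log10(Vmax / Vnoise).
DR = 20 * log10(6.32 / 0.0589)
DR = 20 * log10(107.3)
DR = 40.61 dB

40.61 dB


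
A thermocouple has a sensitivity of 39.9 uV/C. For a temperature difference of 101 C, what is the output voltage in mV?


The thermocouple output V = sensitivity * dT.
V = 39.9 uV/C * 101 C
V = 4029.9 uV
V = 4.03 mV

4.03 mV


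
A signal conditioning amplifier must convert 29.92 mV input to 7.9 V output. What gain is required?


Gain = Vout / Vin (converting to same units).
G = 7.9 V / 29.92 mV
G = 7900.0 mV / 29.92 mV
G = 264.04

264.04


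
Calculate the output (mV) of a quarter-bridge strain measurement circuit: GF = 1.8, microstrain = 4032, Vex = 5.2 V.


Quarter bridge output: Vout = (GF * epsilon * Vex) / 4.
Vout = (1.8 * 4032e-6 * 5.2) / 4
Vout = 0.03773952 / 4 V
Vout = 0.00943488 V = 9.4349 mV

9.4349 mV


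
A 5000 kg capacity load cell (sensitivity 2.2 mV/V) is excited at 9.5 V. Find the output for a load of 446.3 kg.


Vout = rated_output * Vex * (load / capacity).
Vout = 2.2 * 9.5 * (446.3 / 5000)
Vout = 2.2 * 9.5 * 0.08926
Vout = 1.866 mV

1.866 mV


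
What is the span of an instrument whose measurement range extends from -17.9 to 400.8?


Span = upper range - lower range.
Span = 400.8 - (-17.9)
Span = 418.7

418.7


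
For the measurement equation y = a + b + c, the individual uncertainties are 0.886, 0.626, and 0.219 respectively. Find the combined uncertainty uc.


For a sum of independent quantities, uc = sqrt(u1^2 + u2^2 + u3^2).
uc = sqrt(0.886^2 + 0.626^2 + 0.219^2)
uc = sqrt(0.784996 + 0.391876 + 0.047961)
uc = 1.1067

1.1067


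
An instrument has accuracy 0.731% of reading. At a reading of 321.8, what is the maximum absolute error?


Absolute error = (accuracy% / 100) * reading.
Error = (0.731 / 100) * 321.8
Error = 0.00731 * 321.8
Error = 2.3524

2.3524


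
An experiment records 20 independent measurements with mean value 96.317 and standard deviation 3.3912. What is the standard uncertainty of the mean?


The standard uncertainty for Type A evaluation is u = s / sqrt(n).
u = 3.3912 / sqrt(20)
u = 3.3912 / 4.4721
u = 0.7583

0.7583


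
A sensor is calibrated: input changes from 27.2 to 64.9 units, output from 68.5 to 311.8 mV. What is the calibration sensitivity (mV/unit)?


Sensitivity = (y2 - y1) / (x2 - x1).
S = (311.8 - 68.5) / (64.9 - 27.2)
S = 243.3 / 37.7
S = 6.4536 mV/unit

6.4536 mV/unit


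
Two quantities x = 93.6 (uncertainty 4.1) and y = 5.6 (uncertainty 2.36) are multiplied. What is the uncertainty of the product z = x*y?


For a product z = x*y, the relative uncertainty is:
uz/z = sqrt((ux/x)^2 + (uy/y)^2)
Relative uncertainties: ux/x = 4.1/93.6 = 0.043803
uy/y = 2.36/5.6 = 0.421429
z = 93.6 * 5.6 = 524.2
uz = 524.2 * sqrt(0.043803^2 + 0.421429^2) = 222.086

222.086


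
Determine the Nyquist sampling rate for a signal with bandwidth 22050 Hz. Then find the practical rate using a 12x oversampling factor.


By Nyquist theorem, fs_min = 2 * fmax.
fs_min = 2 * 22050 = 44100 Hz
Practical rate = 12 * fs_min = 12 * 44100 = 529200 Hz

fs_min = 44100 Hz, fs_practical = 529200 Hz


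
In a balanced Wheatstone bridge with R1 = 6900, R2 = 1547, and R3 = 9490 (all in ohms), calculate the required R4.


At balance: R1*R4 = R2*R3, so R4 = R2*R3/R1.
R4 = 1547 * 9490 / 6900
R4 = 14681030 / 6900
R4 = 2127.69 ohm

2127.69 ohm


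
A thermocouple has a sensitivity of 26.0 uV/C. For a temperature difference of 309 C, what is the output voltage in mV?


The thermocouple output V = sensitivity * dT.
V = 26.0 uV/C * 309 C
V = 8034.0 uV
V = 8.034 mV

8.034 mV


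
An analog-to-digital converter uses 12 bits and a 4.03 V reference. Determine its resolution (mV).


The resolution (LSB) of an ADC is Vref / 2^n.
LSB = 4.03 / 2^12
LSB = 4.03 / 4096
LSB = 0.00098389 V = 0.98388672 mV

0.98388672 mV


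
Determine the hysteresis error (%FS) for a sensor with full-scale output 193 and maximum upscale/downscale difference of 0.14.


Hysteresis = (max difference / full scale) * 100%.
H = (0.14 / 193) * 100
H = 0.073 %FS

0.073 %FS


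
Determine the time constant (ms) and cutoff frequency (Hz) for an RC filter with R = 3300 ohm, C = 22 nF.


Time constant: tau = R * C.
tau = 3300 * 2.20e-08 = 7.26e-05 s
tau = 0.0726 ms
Cutoff frequency: fc = 1 / (2*pi*R*C).
fc = 1 / (2*pi*7.26e-05) = 2192.22 Hz

tau = 0.0726 ms, fc = 2192.22 Hz


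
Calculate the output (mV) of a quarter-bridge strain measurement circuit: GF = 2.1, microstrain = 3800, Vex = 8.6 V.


Quarter bridge output: Vout = (GF * epsilon * Vex) / 4.
Vout = (2.1 * 3800e-6 * 8.6) / 4
Vout = 0.068628 / 4 V
Vout = 0.017157 V = 17.157 mV

17.157 mV


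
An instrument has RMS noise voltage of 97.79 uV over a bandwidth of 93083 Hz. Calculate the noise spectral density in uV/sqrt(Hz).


Noise spectral density = Vrms / sqrt(BW).
NSD = 97.79 / sqrt(93083)
NSD = 97.79 / 305.0951
NSD = 0.3205 uV/sqrt(Hz)

0.3205 uV/sqrt(Hz)


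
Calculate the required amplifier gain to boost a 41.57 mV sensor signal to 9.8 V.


Gain = Vout / Vin (converting to same units).
G = 9.8 V / 41.57 mV
G = 9800.0 mV / 41.57 mV
G = 235.75

235.75


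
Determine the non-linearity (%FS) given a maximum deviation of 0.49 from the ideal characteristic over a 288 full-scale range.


Linearity error = (max deviation / full scale) * 100%.
Linearity = (0.49 / 288) * 100
Linearity = 0.17 %FS

0.17 %FS


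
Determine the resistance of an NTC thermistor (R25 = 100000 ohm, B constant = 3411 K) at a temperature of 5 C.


NTC thermistor equation: Rt = R25 * exp(B * (1/T - 1/T25)).
T in Kelvin: 278.15 K, T25 = 298.15 K
1/T - 1/T25 = 1/278.15 - 1/298.15 = 0.00024117
B * (1/T - 1/T25) = 3411 * 0.00024117 = 0.8226
Rt = 100000 * exp(0.8226) = 227645.0 ohm

227645.0 ohm


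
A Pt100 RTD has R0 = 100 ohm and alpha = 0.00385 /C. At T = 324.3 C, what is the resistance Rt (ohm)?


The RTD equation: Rt = R0 * (1 + alpha * T).
Rt = 100 * (1 + 0.00385 * 324.3)
Rt = 100 * (1 + 1.248555)
Rt = 100 * 2.248555
Rt = 224.856 ohm

224.856 ohm


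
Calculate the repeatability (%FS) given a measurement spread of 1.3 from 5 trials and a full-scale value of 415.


Repeatability = (spread / full scale) * 100%.
R = (1.3 / 415) * 100
R = 0.313 %FS

0.313 %FS


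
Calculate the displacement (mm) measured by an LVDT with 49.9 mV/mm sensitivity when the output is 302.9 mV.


Displacement = Vout / sensitivity.
d = 302.9 / 49.9
d = 6.07 mm

6.07 mm


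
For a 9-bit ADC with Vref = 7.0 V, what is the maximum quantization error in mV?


The maximum quantization error is +/- LSB/2.
LSB = Vref / 2^n = 7.0 / 512 = 0.01367188 V
Max error = LSB / 2 = 0.01367188 / 2 = 0.00683594 V
Max error = 6.8359 mV

6.8359 mV


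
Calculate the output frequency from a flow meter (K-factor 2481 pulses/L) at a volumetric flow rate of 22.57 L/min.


Frequency = K * Q / 60 (converting L/min to L/s).
f = 2481 * 22.57 / 60
f = 55996.17 / 60
f = 933.27 Hz

933.27 Hz


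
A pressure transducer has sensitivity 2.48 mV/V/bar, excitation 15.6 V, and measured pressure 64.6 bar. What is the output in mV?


Output = sensitivity * Vex * P.
Vout = 2.48 * 15.6 * 64.6
Vout = 38.688 * 64.6
Vout = 2499.24 mV

2499.24 mV


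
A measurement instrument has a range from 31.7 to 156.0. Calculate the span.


Span = upper range - lower range.
Span = 156.0 - (31.7)
Span = 124.3

124.3


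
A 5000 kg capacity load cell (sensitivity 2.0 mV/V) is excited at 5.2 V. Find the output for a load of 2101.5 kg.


Vout = rated_output * Vex * (load / capacity).
Vout = 2.0 * 5.2 * (2101.5 / 5000)
Vout = 2.0 * 5.2 * 0.4203
Vout = 4.371 mV

4.371 mV


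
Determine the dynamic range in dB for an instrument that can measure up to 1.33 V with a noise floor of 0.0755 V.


Dynamic range = 20 * log10(Vmax / Vnoise).
DR = 20 * log10(1.33 / 0.0755)
DR = 20 * log10(17.62)
DR = 24.92 dB

24.92 dB


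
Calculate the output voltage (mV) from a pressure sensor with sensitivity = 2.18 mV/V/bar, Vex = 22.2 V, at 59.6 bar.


Output = sensitivity * Vex * P.
Vout = 2.18 * 22.2 * 59.6
Vout = 48.396 * 59.6
Vout = 2884.4 mV

2884.4 mV


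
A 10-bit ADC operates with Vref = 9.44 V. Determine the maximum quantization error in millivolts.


The maximum quantization error is +/- LSB/2.
LSB = Vref / 2^n = 9.44 / 1024 = 0.00921875 V
Max error = LSB / 2 = 0.00921875 / 2 = 0.00460937 V
Max error = 4.6094 mV

4.6094 mV


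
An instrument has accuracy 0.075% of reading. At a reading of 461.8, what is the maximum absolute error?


Absolute error = (accuracy% / 100) * reading.
Error = (0.075 / 100) * 461.8
Error = 0.00075 * 461.8
Error = 0.3463

0.3463


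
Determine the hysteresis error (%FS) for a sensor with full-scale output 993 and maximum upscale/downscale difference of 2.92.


Hysteresis = (max difference / full scale) * 100%.
H = (2.92 / 993) * 100
H = 0.294 %FS

0.294 %FS


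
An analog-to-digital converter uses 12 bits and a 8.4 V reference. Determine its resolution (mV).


The resolution (LSB) of an ADC is Vref / 2^n.
LSB = 8.4 / 2^12
LSB = 8.4 / 4096
LSB = 0.00205078 V = 2.05078125 mV

2.05078125 mV


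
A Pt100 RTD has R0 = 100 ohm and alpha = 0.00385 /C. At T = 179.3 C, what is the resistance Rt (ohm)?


The RTD equation: Rt = R0 * (1 + alpha * T).
Rt = 100 * (1 + 0.00385 * 179.3)
Rt = 100 * (1 + 0.690305)
Rt = 100 * 1.690305
Rt = 169.03 ohm

169.03 ohm


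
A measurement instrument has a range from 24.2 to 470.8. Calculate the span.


Span = upper range - lower range.
Span = 470.8 - (24.2)
Span = 446.6

446.6


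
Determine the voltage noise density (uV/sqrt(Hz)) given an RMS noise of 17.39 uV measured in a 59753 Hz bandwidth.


Noise spectral density = Vrms / sqrt(BW).
NSD = 17.39 / sqrt(59753)
NSD = 17.39 / 244.4443
NSD = 0.0711 uV/sqrt(Hz)

0.0711 uV/sqrt(Hz)


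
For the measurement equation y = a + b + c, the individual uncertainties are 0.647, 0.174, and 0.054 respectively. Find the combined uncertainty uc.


For a sum of independent quantities, uc = sqrt(u1^2 + u2^2 + u3^2).
uc = sqrt(0.647^2 + 0.174^2 + 0.054^2)
uc = sqrt(0.418609 + 0.030276 + 0.002916)
uc = 0.6722

0.6722


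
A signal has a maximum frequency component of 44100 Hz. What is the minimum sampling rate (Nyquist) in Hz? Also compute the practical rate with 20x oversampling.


By Nyquist theorem, fs_min = 2 * fmax.
fs_min = 2 * 44100 = 88200 Hz
Practical rate = 20 * fs_min = 20 * 88200 = 1764000 Hz

fs_min = 88200 Hz, fs_practical = 1764000 Hz


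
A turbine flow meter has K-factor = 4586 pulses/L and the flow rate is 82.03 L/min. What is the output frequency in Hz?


Frequency = K * Q / 60 (converting L/min to L/s).
f = 4586 * 82.03 / 60
f = 376189.58 / 60
f = 6269.83 Hz

6269.83 Hz


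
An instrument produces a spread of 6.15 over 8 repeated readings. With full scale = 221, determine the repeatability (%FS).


Repeatability = (spread / full scale) * 100%.
R = (6.15 / 221) * 100
R = 2.783 %FS

2.783 %FS


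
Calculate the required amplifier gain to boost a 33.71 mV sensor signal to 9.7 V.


Gain = Vout / Vin (converting to same units).
G = 9.7 V / 33.71 mV
G = 9700.0 mV / 33.71 mV
G = 287.75

287.75


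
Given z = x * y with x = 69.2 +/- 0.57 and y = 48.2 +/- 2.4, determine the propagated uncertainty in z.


For a product z = x*y, the relative uncertainty is:
uz/z = sqrt((ux/x)^2 + (uy/y)^2)
Relative uncertainties: ux/x = 0.57/69.2 = 0.008237
uy/y = 2.4/48.2 = 0.049793
z = 69.2 * 48.2 = 3335.4
uz = 3335.4 * sqrt(0.008237^2 + 0.049793^2) = 168.337

168.337


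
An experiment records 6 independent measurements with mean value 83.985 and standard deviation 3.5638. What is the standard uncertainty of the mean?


The standard uncertainty for Type A evaluation is u = s / sqrt(n).
u = 3.5638 / sqrt(6)
u = 3.5638 / 2.4495
u = 1.4549

1.4549


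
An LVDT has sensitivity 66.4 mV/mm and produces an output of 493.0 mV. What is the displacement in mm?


Displacement = Vout / sensitivity.
d = 493.0 / 66.4
d = 7.425 mm

7.425 mm


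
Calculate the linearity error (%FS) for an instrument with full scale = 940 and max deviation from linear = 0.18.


Linearity error = (max deviation / full scale) * 100%.
Linearity = (0.18 / 940) * 100
Linearity = 0.019 %FS

0.019 %FS


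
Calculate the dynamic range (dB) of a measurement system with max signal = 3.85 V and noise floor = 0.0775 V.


Dynamic range = 20 * log10(Vmax / Vnoise).
DR = 20 * log10(3.85 / 0.0775)
DR = 20 * log10(49.68)
DR = 33.92 dB

33.92 dB


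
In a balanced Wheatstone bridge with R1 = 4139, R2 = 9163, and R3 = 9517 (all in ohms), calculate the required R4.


At balance: R1*R4 = R2*R3, so R4 = R2*R3/R1.
R4 = 9163 * 9517 / 4139
R4 = 87204271 / 4139
R4 = 21068.92 ohm

21068.92 ohm


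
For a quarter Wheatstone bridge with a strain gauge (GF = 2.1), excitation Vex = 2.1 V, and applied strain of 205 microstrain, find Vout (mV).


Quarter bridge output: Vout = (GF * epsilon * Vex) / 4.
Vout = (2.1 * 205e-6 * 2.1) / 4
Vout = 0.00090405 / 4 V
Vout = 0.00022601 V = 0.226 mV

0.226 mV


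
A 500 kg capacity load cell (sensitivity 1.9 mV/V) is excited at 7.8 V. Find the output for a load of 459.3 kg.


Vout = rated_output * Vex * (load / capacity).
Vout = 1.9 * 7.8 * (459.3 / 500)
Vout = 1.9 * 7.8 * 0.9186
Vout = 13.614 mV

13.614 mV


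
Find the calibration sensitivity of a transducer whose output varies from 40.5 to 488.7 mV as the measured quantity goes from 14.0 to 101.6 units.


Sensitivity = (y2 - y1) / (x2 - x1).
S = (488.7 - 40.5) / (101.6 - 14.0)
S = 448.2 / 87.6
S = 5.1164 mV/unit

5.1164 mV/unit


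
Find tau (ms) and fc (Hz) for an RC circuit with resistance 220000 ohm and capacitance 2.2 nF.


Time constant: tau = R * C.
tau = 220000 * 2.20e-09 = 0.000484 s
tau = 0.484 ms
Cutoff frequency: fc = 1 / (2*pi*R*C).
fc = 1 / (2*pi*0.000484) = 328.83 Hz

tau = 0.484 ms, fc = 328.83 Hz


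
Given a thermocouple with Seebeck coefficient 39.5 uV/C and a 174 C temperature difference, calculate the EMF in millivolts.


The thermocouple output V = sensitivity * dT.
V = 39.5 uV/C * 174 C
V = 6873.0 uV
V = 6.873 mV

6.873 mV


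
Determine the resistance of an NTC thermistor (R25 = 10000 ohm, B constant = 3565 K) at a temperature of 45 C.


NTC thermistor equation: Rt = R25 * exp(B * (1/T - 1/T25)).
T in Kelvin: 318.15 K, T25 = 298.15 K
1/T - 1/T25 = 1/318.15 - 1/298.15 = -0.00021084
B * (1/T - 1/T25) = 3565 * -0.00021084 = -0.7517
Rt = 10000 * exp(-0.7517) = 4715.8 ohm

4715.8 ohm


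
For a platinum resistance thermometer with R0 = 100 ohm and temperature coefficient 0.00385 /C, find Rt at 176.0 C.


The RTD equation: Rt = R0 * (1 + alpha * T).
Rt = 100 * (1 + 0.00385 * 176.0)
Rt = 100 * (1 + 0.6776)
Rt = 100 * 1.6776
Rt = 167.76 ohm

167.76 ohm


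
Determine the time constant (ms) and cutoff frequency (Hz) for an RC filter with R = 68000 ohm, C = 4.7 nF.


Time constant: tau = R * C.
tau = 68000 * 4.70e-09 = 0.0003196 s
tau = 0.3196 ms
Cutoff frequency: fc = 1 / (2*pi*R*C).
fc = 1 / (2*pi*0.0003196) = 497.98 Hz

tau = 0.3196 ms, fc = 497.98 Hz


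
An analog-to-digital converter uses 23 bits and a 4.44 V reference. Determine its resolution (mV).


The resolution (LSB) of an ADC is Vref / 2^n.
LSB = 4.44 / 2^23
LSB = 4.44 / 8388608
LSB = 5.3e-07 V = 0.00052929 mV

0.00052929 mV


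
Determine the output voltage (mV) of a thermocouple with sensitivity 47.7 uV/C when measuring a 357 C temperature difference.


The thermocouple output V = sensitivity * dT.
V = 47.7 uV/C * 357 C
V = 17028.9 uV
V = 17.029 mV

17.029 mV


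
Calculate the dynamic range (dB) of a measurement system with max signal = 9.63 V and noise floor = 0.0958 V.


Dynamic range = 20 * log10(Vmax / Vnoise).
DR = 20 * log10(9.63 / 0.0958)
DR = 20 * log10(100.52)
DR = 40.05 dB

40.05 dB


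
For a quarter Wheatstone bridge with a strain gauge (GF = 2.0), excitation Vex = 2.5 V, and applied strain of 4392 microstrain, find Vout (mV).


Quarter bridge output: Vout = (GF * epsilon * Vex) / 4.
Vout = (2.0 * 4392e-6 * 2.5) / 4
Vout = 0.02196 / 4 V
Vout = 0.00549 V = 5.49 mV

5.49 mV
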